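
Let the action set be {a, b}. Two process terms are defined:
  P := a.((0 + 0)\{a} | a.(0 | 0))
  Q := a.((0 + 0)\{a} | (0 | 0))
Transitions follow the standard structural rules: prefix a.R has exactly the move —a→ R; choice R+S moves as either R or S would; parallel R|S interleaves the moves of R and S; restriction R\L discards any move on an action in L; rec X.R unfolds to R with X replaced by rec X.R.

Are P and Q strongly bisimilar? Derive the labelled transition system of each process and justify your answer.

not bisimilar

Reachable graph of P (3 states):
  u0 = a.((0 + 0)\{a} | a.(0 | 0)) ⊢ -a-> u1
  u1 = (0 + 0)\{a} | a.(0 | 0) ⊢ -a-> u2
  u2 = (0 + 0)\{a} | (0 | 0) ⊢ stopped
Reachable graph of Q (2 states):
  v0 = a.((0 + 0)\{a} | (0 | 0)) ⊢ -a-> v1
  v1 = (0 + 0)\{a} | (0 | 0) ⊢ stopped
Coarsest stable partition (strong bisimilarity classes):
  B0 = {u0}
  B1 = {u1, v0}
  B2 = {u2, v1}
u0 ∈ B0, v0 ∈ B1 → different blocks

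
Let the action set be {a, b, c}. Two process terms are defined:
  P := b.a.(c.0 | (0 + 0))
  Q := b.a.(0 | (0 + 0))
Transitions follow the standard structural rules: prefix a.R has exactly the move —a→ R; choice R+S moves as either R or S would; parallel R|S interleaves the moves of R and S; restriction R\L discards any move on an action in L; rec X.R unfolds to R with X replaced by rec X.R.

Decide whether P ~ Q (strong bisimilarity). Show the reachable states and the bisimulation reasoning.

not bisimilar

Reachable graph of P (4 states):
  m0 = b.a.(c.0 | (0 + 0)) | —b→ m1
  m1 = a.(c.0 | (0 + 0)) | —a→ m2
  m2 = c.0 | (0 + 0) | —c→ m3
  m3 = 0 | (0 + 0) | deadlocked
Reachable graph of Q (3 states):
  n0 = b.a.(0 | (0 + 0)) | —b→ n1
  n1 = a.(0 | (0 + 0)) | —a→ n2
  n2 = 0 | (0 + 0) | deadlocked
Coarsest stable partition (strong bisimilarity classes):
  B0 = {m0}
  B1 = {m1}
  B2 = {m2}
  B3 = {m3, n2}
  B4 = {n0}
  B5 = {n1}
m0 ∈ B0, n0 ∈ B4 → different blocks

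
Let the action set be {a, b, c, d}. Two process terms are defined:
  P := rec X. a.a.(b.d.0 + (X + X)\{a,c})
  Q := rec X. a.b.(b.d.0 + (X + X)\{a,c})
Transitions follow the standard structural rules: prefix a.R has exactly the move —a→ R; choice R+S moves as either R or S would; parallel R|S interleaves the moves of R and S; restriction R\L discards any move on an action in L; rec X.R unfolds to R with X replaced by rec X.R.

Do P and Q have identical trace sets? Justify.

LTS(P): 5 reachable states
  p0 = rec X. a.a.(b.d.0 + (X + X)\{a,c}) :: =a=> p1
  p1 = a.(b.d.0 + ((rec X. a.a.(b.d.0 + (X + X)\{a,c})) + (rec X. a.a.(b.d.0 + (X + X)\{a,c})))\{a,c}) :: =a=> p2
  p2 = b.d.0 + ((rec X. a.a.(b.d.0 + (X + X)\{a,c})) + (rec X. a.a.(b.d.0 + (X + X)\{a,c})))\{a,c} :: =b=> p3
  p3 = d.0 :: =d=> p4
  p4 = 0 :: stopped
LTS(Q): 5 reachable states
  q0 = rec X. a.b.(b.d.0 + (X + X)\{a,c}) :: =a=> q1
  q1 = b.(b.d.0 + ((rec X. a.b.(b.d.0 + (X + X)\{a,c})) + (rec X. a.b.(b.d.0 + (X + X)\{a,c})))\{a,c}) :: =b=> q2
  q2 = b.d.0 + ((rec X. a.b.(b.d.0 + (X + X)\{a,c})) + (rec X. a.b.(b.d.0 + (X + X)\{a,c})))\{a,c} :: =b=> q3
  q3 = d.0 :: =d=> q4
  q4 = 0 :: stopped
Executing aa from P (initial set {p0}):
  step 1 (a): {p1}
  step 2 (a): {p2}
  — P admits the full trace.
Executing aa from Q (initial set {q0}):
  step 1 (a): {q1}
  step 2 (a): no successor for Q

trace-distinct — witness ⟨aa⟩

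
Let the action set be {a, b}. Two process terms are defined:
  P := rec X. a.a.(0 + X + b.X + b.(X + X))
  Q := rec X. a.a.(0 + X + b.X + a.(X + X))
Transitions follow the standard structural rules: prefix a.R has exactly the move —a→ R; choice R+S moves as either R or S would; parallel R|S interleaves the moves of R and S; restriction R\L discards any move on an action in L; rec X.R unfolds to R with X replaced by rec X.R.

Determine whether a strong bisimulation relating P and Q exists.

Reachable graph of P (4 states):
  p0 = rec X. a.a.(0 + X + b.X + b.(X + X)) | -a-> p1
  p1 = a.(0 + (rec X. a.a.(0 + X + b.X + b.(X + X))) + b.(rec X. a.a.(0 + X + b.X + b.(X + X))) + b.((rec X. a.a.(0 + X + b.X + b.(X + X))) + (rec X. a.a.(0 + X + b.X + b.(X + X))))) | -a-> p2
  p2 = 0 + (rec X. a.a.(0 + X + b.X + b.(X + X))) + b.(rec X. a.a.(0 + X + b.X + b.(X + X))) + b.((rec X. a.a.(0 + X + b.X + b.(X + X))) + (rec X. a.a.(0 + X + b.X + b.(X + X)))) | -a-> p1, -b-> p0, -b-> p3
  p3 = (rec X. a.a.(0 + X + b.X + b.(X + X))) + (rec X. a.a.(0 + X + b.X + b.(X + X))) | -a-> p1
Reachable graph of Q (4 states):
  q0 = rec X. a.a.(0 + X + b.X + a.(X + X)) | -a-> q1
  q1 = a.(0 + (rec X. a.a.(0 + X + b.X + a.(X + X))) + b.(rec X. a.a.(0 + X + b.X + a.(X + X))) + a.((rec X. a.a.(0 + X + b.X + a.(X + X))) + (rec X. a.a.(0 + X + b.X + a.(X + X))))) | -a-> q2
  q2 = 0 + (rec X. a.a.(0 + X + b.X + a.(X + X))) + b.(rec X. a.a.(0 + X + b.X + a.(X + X))) + a.((rec X. a.a.(0 + X + b.X + a.(X + X))) + (rec X. a.a.(0 + X + b.X + a.(X + X)))) | -a-> q1, -a-> q3, -b-> q0
  q3 = (rec X. a.a.(0 + X + b.X + a.(X + X))) + (rec X. a.a.(0 + X + b.X + a.(X + X))) | -a-> q1
Partition-refinement fixed point:
  B0 = {p0, p3}
  B1 = {p1}
  B2 = {p2}
  B3 = {q0, q3}
  B4 = {q1}
  B5 = {q2}
p0 ∈ B0, q0 ∈ B3 → different blocks

NO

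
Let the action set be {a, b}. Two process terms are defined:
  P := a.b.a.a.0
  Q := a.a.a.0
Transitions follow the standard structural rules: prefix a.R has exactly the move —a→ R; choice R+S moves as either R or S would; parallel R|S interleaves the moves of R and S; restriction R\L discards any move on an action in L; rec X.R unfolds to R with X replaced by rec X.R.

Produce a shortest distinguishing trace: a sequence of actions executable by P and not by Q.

ab

Reachable graph of P (5 states):
  m0 = a.b.a.a.0 has moves -a-> m1
  m1 = b.a.a.0 has moves -b-> m2
  m2 = a.a.0 has moves -a-> m3
  m3 = a.0 has moves -a-> m4
  m4 = 0 has moves (no moves)
Reachable graph of Q (4 states):
  n0 = a.a.a.0 has moves -a-> n1
  n1 = a.a.0 has moves -a-> n2
  n2 = a.0 has moves -a-> n3
  n3 = 0 has moves (no moves)
Trace ⟨ab⟩ through P, begin at {m0}:
  after a @ step 1: {m1}
  after b @ step 2: {m2}
  P completes σ.
Trace ⟨ab⟩ through Q, begin at {n0}:
  after a @ step 1: {n1}
  after b @ step 2: no successor for Q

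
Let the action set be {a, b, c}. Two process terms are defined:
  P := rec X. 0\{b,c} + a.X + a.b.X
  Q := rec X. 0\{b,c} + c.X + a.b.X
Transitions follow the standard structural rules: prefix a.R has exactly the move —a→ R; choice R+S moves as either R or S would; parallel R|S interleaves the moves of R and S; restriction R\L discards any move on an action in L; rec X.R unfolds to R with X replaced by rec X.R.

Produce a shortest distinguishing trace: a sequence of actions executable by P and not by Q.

aa

Reachable graph of P (2 states):
  u0 = rec X. 0\{b,c} + a.X + a.b.X :: =a=> u0, =a=> u1
  u1 = b.(rec X. 0\{b,c} + a.X + a.b.X) :: =b=> u0
Reachable graph of Q (2 states):
  v0 = rec X. 0\{b,c} + c.X + a.b.X :: =a=> v1, =c=> v0
  v1 = b.(rec X. 0\{b,c} + c.X + a.b.X) :: =b=> v0
Run σ = ⟨aa⟩ on P: start {u0}
  step 1 (a): {u0, u1}
  step 2 (a): {u0, u1}
  — P admits the full trace.
Run σ = ⟨aa⟩ on Q: start {v0}
  step 1 (a): {v1}
  step 2 (a): no successor for Q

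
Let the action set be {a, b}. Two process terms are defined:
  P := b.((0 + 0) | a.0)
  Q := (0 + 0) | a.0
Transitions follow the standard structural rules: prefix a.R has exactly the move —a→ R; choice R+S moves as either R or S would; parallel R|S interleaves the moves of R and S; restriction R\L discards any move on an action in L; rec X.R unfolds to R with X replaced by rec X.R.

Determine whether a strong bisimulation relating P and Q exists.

Reachable graph of P (3 states):
  p0 = b.((0 + 0) | a.0) :: —b→ p1
  p1 = (0 + 0) | a.0 :: —a→ p2
  p2 = (0 + 0) | 0 :: ·
Reachable graph of Q (2 states):
  q0 = (0 + 0) | a.0 :: —a→ q1
  q1 = (0 + 0) | 0 :: ·
Coarsest stable partition (strong bisimilarity classes):
  B0 = {p0}
  B1 = {p1, q0}
  B2 = {p2, q1}
p0 ∈ B0, q0 ∈ B1 → different blocks

not bisimilar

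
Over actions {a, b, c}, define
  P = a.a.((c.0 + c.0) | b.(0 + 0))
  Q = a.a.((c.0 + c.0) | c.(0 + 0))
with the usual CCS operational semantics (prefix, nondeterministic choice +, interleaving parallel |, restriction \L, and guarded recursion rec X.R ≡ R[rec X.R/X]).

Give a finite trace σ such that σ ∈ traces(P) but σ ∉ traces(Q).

LTS(P): 6 reachable states
  s0 = a.a.((c.0 + c.0) | b.(0 + 0)) has moves --a--▸ s1
  s1 = a.((c.0 + c.0) | b.(0 + 0)) has moves --a--▸ s2
  s2 = (c.0 + c.0) | b.(0 + 0) has moves --b--▸ s3, --c--▸ s4
  s3 = (c.0 + c.0) | (0 + 0) has moves --c--▸ s5
  s4 = 0 | b.(0 + 0) has moves --b--▸ s5
  s5 = 0 | (0 + 0) has moves (no moves)
LTS(Q): 6 reachable states
  t0 = a.a.((c.0 + c.0) | c.(0 + 0)) has moves --a--▸ t1
  t1 = a.((c.0 + c.0) | c.(0 + 0)) has moves --a--▸ t2
  t2 = (c.0 + c.0) | c.(0 + 0) has moves --c--▸ t3, --c--▸ t4
  t3 = (c.0 + c.0) | (0 + 0) has moves --c--▸ t5
  t4 = 0 | c.(0 + 0) has moves --c--▸ t5
  t5 = 0 | (0 + 0) has moves (no moves)
Trace ⟨aab⟩ through P, begin at {s0}:
  step 1 (a): {s1}
  step 2 (a): {s2}
  step 3 (b): {s3}
  P completes σ.
Trace ⟨aab⟩ through Q, begin at {t0}:
  step 1 (a): {t1}
  step 2 (a): {t2}
  step 3 (b): ∅ (Q stuck)

aab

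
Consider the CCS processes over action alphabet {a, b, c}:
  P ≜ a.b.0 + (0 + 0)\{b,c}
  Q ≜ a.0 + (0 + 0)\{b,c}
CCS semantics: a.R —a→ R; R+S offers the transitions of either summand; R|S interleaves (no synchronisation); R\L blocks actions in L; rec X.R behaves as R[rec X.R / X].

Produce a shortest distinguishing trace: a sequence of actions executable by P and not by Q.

LTS(P): 3 reachable states
  m0 = a.b.0 + (0 + 0)\{b,c} | -a-> m1
  m1 = b.0 | -b-> m2
  m2 = 0 | ·
LTS(Q): 2 reachable states
  n0 = a.0 + (0 + 0)\{b,c} | -a-> n1
  n1 = 0 | ·
Run σ = ⟨ab⟩ on P: start {m0}
  [1] a ⇒ {m1}
  [2] b ⇒ {m2}
  P completes σ.
Run σ = ⟨ab⟩ on Q: start {n0}
  [1] a ⇒ {n1}
  [2] b ⇒ ∅  — Q cannot continue

ab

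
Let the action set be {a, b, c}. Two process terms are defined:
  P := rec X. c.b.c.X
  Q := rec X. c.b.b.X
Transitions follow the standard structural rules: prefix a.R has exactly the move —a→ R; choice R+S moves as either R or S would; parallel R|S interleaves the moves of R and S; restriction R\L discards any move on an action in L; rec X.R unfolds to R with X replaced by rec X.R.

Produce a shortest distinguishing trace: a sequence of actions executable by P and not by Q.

P's transition system — 3 states:
  p0 = rec X. c.b.c.X has moves --c--▸ p1
  p1 = b.c.(rec X. c.b.c.X) has moves --b--▸ p2
  p2 = c.(rec X. c.b.c.X) has moves --c--▸ p0
Q's transition system — 3 states:
  q0 = rec X. c.b.b.X has moves --c--▸ q1
  q1 = b.b.(rec X. c.b.b.X) has moves --b--▸ q2
  q2 = b.(rec X. c.b.b.X) has moves --b--▸ q0
Run σ = ⟨cbc⟩ on P: start {p0}
  after c @ step 1: {p1}
  after b @ step 2: {p2}
  after c @ step 3: {p0}
  ✓ P
Run σ = ⟨cbc⟩ on Q: start {q0}
  after c @ step 1: {q1}
  after b @ step 2: {q2}
  after c @ step 3: no successor for Q

cbc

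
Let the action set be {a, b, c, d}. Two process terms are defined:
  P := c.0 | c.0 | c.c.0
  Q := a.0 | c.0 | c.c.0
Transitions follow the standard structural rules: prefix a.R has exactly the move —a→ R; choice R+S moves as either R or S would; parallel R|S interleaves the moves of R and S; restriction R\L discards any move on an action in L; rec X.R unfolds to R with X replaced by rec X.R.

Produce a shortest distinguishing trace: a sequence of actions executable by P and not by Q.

cccc

P's transition system — 12 states:
  p0 = c.0 | c.0 | c.c.0 has moves -c-> p1, -c-> p2, -c-> p3
  p1 = 0 | c.0 | c.c.0 has moves -c-> p4, -c-> p5
  p2 = c.0 | 0 | c.c.0 has moves -c-> p4, -c-> p6
  p3 = c.0 | c.0 | c.0 has moves -c-> p5, -c-> p6, -c-> p7
  p4 = 0 | 0 | c.c.0 has moves -c-> p8
  p5 = 0 | c.0 | c.0 has moves -c-> p8, -c-> p9
  p6 = c.0 | 0 | c.0 has moves -c-> p10, -c-> p8
  p7 = c.0 | c.0 | 0 has moves -c-> p10, -c-> p9
  p8 = 0 | 0 | c.0 has moves -c-> p11
  p9 = 0 | c.0 | 0 has moves -c-> p11
  p10 = c.0 | 0 | 0 has moves -c-> p11
  p11 = 0 | 0 | 0 has moves (no moves)
Q's transition system — 12 states:
  q0 = a.0 | c.0 | c.c.0 has moves -a-> q1, -c-> q2, -c-> q3
  q1 = 0 | c.0 | c.c.0 has moves -c-> q4, -c-> q5
  q2 = a.0 | 0 | c.c.0 has moves -a-> q4, -c-> q6
  q3 = a.0 | c.0 | c.0 has moves -a-> q5, -c-> q6, -c-> q7
  q4 = 0 | 0 | c.c.0 has moves -c-> q8
  q5 = 0 | c.0 | c.0 has moves -c-> q8, -c-> q9
  q6 = a.0 | 0 | c.0 has moves -a-> q8, -c-> q10
  q7 = a.0 | c.0 | 0 has moves -a-> q9, -c-> q10
  q8 = 0 | 0 | c.0 has moves -c-> q11
  q9 = 0 | c.0 | 0 has moves -c-> q11
  q10 = a.0 | 0 | 0 has moves -a-> q11
  q11 = 0 | 0 | 0 has moves (no moves)
Run σ = ⟨cccc⟩ on P: start {p0}
  after c @ step 1: {p1, p2, p3}
  after c @ step 2: {p4, p5, p6, p7}
  after c @ step 3: {p10, p8, p9}
  after c @ step 4: {p11}
  ✓ P
Run σ = ⟨cccc⟩ on Q: start {q0}
  after c @ step 1: {q2, q3}
  after c @ step 2: {q6, q7}
  after c @ step 3: {q10}
  after c @ step 4: no successor for Q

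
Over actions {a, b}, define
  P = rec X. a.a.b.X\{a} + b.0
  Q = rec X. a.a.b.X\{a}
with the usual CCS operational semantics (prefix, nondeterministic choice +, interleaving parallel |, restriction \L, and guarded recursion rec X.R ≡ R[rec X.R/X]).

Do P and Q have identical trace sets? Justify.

LTS(P): 6 reachable states
  s0 = rec X. a.a.b.X\{a} + b.0 | —a→ s1, —b→ s2
  s1 = a.b.(rec X. a.a.b.X\{a} + b.0)\{a} | —a→ s3
  s2 = 0 | stopped
  s3 = b.(rec X. a.a.b.X\{a} + b.0)\{a} | —b→ s4
  s4 = (rec X. a.a.b.X\{a} + b.0)\{a} | —b→ s5
  s5 = 0\{a} | stopped
LTS(Q): 4 reachable states
  t0 = rec X. a.a.b.X\{a} | —a→ t1
  t1 = a.b.(rec X. a.a.b.X\{a})\{a} | —a→ t2
  t2 = b.(rec X. a.a.b.X\{a})\{a} | —b→ t3
  t3 = (rec X. a.a.b.X\{a})\{a} | stopped
Run σ = ⟨b⟩ on P: start {s0}
  [1] b ⇒ {s2}
  — P admits the full trace.
Run σ = ⟨b⟩ on Q: start {t0}
  [1] b ⇒ no successor for Q

traces(P) ≠ traces(Q) — witness ⟨b⟩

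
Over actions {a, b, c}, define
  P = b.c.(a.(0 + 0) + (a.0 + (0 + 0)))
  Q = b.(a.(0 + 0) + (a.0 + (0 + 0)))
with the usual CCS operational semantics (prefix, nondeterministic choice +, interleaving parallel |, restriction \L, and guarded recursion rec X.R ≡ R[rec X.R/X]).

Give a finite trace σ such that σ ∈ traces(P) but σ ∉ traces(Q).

bc

LTS(P): 5 reachable states
  m0 = b.c.(a.(0 + 0) + (a.0 + (0 + 0))) | ··b··> m1
  m1 = c.(a.(0 + 0) + (a.0 + (0 + 0))) | ··c··> m2
  m2 = a.(0 + 0) + (a.0 + (0 + 0)) | ··a··> m3, ··a··> m4
  m3 = 0 | deadlocked
  m4 = 0 + 0 | deadlocked
LTS(Q): 4 reachable states
  n0 = b.(a.(0 + 0) + (a.0 + (0 + 0))) | ··b··> n1
  n1 = a.(0 + 0) + (a.0 + (0 + 0)) | ··a··> n2, ··a··> n3
  n2 = 0 | deadlocked
  n3 = 0 + 0 | deadlocked
Trace ⟨bc⟩ through P, begin at {m0}:
  step 1 (b): {m1}
  step 2 (c): {m2}
  — P admits the full trace.
Trace ⟨bc⟩ through Q, begin at {n0}:
  step 1 (b): {n1}
  step 2 (c): ∅ (Q stuck)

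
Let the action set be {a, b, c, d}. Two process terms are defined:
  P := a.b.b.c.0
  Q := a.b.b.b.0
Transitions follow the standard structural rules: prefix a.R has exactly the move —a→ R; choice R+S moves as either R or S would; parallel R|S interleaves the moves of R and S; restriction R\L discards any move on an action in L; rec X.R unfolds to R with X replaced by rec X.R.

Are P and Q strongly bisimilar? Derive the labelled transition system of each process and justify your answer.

NO

P's transition system — 5 states:
  s0 = a.b.b.c.0 has moves --a--▸ s1
  s1 = b.b.c.0 has moves --b--▸ s2
  s2 = b.c.0 has moves --b--▸ s3
  s3 = c.0 has moves --c--▸ s4
  s4 = 0 has moves (no moves)
Q's transition system — 5 states:
  t0 = a.b.b.b.0 has moves --a--▸ t1
  t1 = b.b.b.0 has moves --b--▸ t2
  t2 = b.b.0 has moves --b--▸ t3
  t3 = b.0 has moves --b--▸ t4
  t4 = 0 has moves (no moves)
Bisimilarity quotient blocks:
  B0 = {s0}
  B1 = {s1}
  B2 = {s2}
  B3 = {s3}
  B4 = {s4, t4}
  B5 = {t0}
  B6 = {t1}
  B7 = {t2}
  B8 = {t3}
s0 ∈ B0, t0 ∈ B5 → different blocks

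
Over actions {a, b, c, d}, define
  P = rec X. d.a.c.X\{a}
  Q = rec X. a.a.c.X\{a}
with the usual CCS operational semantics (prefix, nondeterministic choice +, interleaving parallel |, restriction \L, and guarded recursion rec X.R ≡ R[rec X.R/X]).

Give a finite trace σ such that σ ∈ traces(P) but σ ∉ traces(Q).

d

Reachable graph of P (5 states):
  p0 = rec X. d.a.c.X\{a} ⊢ -d-> p1
  p1 = a.c.(rec X. d.a.c.X\{a})\{a} ⊢ -a-> p2
  p2 = c.(rec X. d.a.c.X\{a})\{a} ⊢ -c-> p3
  p3 = (rec X. d.a.c.X\{a})\{a} ⊢ -d-> p4
  p4 = (a.c.(rec X. d.a.c.X\{a})\{a})\{a} ⊢ (no moves)
Reachable graph of Q (4 states):
  q0 = rec X. a.a.c.X\{a} ⊢ -a-> q1
  q1 = a.c.(rec X. a.a.c.X\{a})\{a} ⊢ -a-> q2
  q2 = c.(rec X. a.a.c.X\{a})\{a} ⊢ -c-> q3
  q3 = (rec X. a.a.c.X\{a})\{a} ⊢ (no moves)
Executing d from P (initial set {p0}):
  step 1 (d): {p1}
  — P admits the full trace.
Executing d from Q (initial set {q0}):
  step 1 (d): no successor for Q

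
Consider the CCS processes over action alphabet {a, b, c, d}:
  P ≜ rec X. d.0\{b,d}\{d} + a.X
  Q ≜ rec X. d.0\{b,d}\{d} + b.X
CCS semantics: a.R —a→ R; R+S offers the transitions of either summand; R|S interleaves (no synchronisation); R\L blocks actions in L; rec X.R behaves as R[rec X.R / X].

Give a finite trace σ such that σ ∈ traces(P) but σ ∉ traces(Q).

Reachable graph of P (2 states):
  m0 = rec X. d.0\{b,d}\{d} + a.X :: -a-> m0, -d-> m1
  m1 = 0\{b,d}\{d} :: deadlocked
Reachable graph of Q (2 states):
  n0 = rec X. d.0\{b,d}\{d} + b.X :: -b-> n0, -d-> n1
  n1 = 0\{b,d}\{d} :: deadlocked
Trace ⟨a⟩ through P, begin at {m0}:
  step 1 (a): {m0}
  — P admits the full trace.
Trace ⟨a⟩ through Q, begin at {n0}:
  step 1 (a): ∅ (Q stuck)

a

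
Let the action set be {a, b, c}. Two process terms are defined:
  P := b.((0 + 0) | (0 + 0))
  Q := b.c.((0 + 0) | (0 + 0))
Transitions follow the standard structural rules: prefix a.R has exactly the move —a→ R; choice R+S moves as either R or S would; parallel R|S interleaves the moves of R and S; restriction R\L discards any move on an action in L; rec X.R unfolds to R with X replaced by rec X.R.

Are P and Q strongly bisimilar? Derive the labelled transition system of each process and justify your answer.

P's transition system — 2 states:
  m0 = b.((0 + 0) | (0 + 0)) → =b=> m1
  m1 = (0 + 0) | (0 + 0) → deadlocked
Q's transition system — 3 states:
  n0 = b.c.((0 + 0) | (0 + 0)) → =b=> n1
  n1 = c.((0 + 0) | (0 + 0)) → =c=> n2
  n2 = (0 + 0) | (0 + 0) → deadlocked
Partition-refinement fixed point:
  B0 = {m0}
  B1 = {m1, n2}
  B2 = {n0}
  B3 = {n1}
m0 ∈ B0, n0 ∈ B2 → different blocks

NO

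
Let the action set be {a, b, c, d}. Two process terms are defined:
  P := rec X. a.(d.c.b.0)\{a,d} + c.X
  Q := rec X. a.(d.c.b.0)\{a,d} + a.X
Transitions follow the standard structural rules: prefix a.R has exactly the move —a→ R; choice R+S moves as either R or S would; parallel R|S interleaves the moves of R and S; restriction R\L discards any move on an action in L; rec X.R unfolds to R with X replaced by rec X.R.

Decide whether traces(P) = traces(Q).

Reachable graph of P (2 states):
  u0 = rec X. a.(d.c.b.0)\{a,d} + c.X → ··a··> u1, ··c··> u0
  u1 = (d.c.b.0)\{a,d} → ·
Reachable graph of Q (2 states):
  v0 = rec X. a.(d.c.b.0)\{a,d} + a.X → ··a··> v0, ··a··> v1
  v1 = (d.c.b.0)\{a,d} → ·
Trace ⟨c⟩ through P, begin at {u0}:
  [1] c ⇒ {u0}
  ✓ P
Trace ⟨c⟩ through Q, begin at {v0}:
  [1] c ⇒ ∅ (Q stuck)

trace-distinct — witness ⟨c⟩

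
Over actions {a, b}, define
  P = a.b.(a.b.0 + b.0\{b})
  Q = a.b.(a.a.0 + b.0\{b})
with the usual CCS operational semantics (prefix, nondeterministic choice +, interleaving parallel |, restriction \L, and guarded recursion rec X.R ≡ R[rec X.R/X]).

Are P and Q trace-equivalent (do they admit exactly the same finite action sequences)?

LTS(P): 6 reachable states
  m0 = a.b.(a.b.0 + b.0\{b}) | =a=> m1
  m1 = b.(a.b.0 + b.0\{b}) | =b=> m2
  m2 = a.b.0 + b.0\{b} | =a=> m3, =b=> m4
  m3 = b.0 | =b=> m5
  m4 = 0\{b} | stopped
  m5 = 0 | stopped
LTS(Q): 6 reachable states
  n0 = a.b.(a.a.0 + b.0\{b}) | =a=> n1
  n1 = b.(a.a.0 + b.0\{b}) | =b=> n2
  n2 = a.a.0 + b.0\{b} | =a=> n3, =b=> n4
  n3 = a.0 | =a=> n5
  n4 = 0\{b} | stopped
  n5 = 0 | stopped
Trace ⟨abab⟩ through P, begin at {m0}:
  after a @ step 1: {m1}
  after b @ step 2: {m2}
  after a @ step 3: {m3}
  after b @ step 4: {m5}
  ✓ P
Trace ⟨abab⟩ through Q, begin at {n0}:
  after a @ step 1: {n1}
  after b @ step 2: {n2}
  after a @ step 3: {n3}
  after b @ step 4: no successor for Q

trace-distinct — witness ⟨abab⟩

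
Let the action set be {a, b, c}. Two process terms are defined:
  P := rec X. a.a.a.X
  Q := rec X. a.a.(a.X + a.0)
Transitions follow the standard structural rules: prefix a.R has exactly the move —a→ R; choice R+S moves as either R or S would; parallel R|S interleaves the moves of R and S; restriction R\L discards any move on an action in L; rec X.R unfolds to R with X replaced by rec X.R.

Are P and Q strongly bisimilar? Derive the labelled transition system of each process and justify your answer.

Reachable graph of P (3 states):
  s0 = rec X. a.a.a.X → ··a··> s1
  s1 = a.a.(rec X. a.a.a.X) → ··a··> s2
  s2 = a.(rec X. a.a.a.X) → ··a··> s0
Reachable graph of Q (4 states):
  t0 = rec X. a.a.(a.X + a.0) → ··a··> t1
  t1 = a.(a.(rec X. a.a.(a.X + a.0)) + a.0) → ··a··> t2
  t2 = a.(rec X. a.a.(a.X + a.0)) + a.0 → ··a··> t0, ··a··> t3
  t3 = 0 → ∅
Bisimilarity quotient blocks:
  B0 = {s0, s1, s2}
  B1 = {t0}
  B2 = {t1}
  B3 = {t2}
  B4 = {t3}
s0 ∈ B0, t0 ∈ B1 → different blocks

not bisimilar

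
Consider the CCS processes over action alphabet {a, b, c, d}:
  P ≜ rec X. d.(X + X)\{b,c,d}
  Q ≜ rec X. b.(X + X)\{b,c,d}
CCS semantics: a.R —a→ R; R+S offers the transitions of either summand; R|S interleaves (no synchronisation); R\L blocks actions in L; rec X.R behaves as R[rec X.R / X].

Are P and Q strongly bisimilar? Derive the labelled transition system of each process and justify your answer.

not bisimilar

LTS(P): 2 reachable states
  m0 = rec X. d.(X + X)\{b,c,d} has moves —d→ m1
  m1 = ((rec X. d.(X + X)\{b,c,d}) + (rec X. d.(X + X)\{b,c,d}))\{b,c,d} has moves ·
LTS(Q): 2 reachable states
  n0 = rec X. b.(X + X)\{b,c,d} has moves —b→ n1
  n1 = ((rec X. b.(X + X)\{b,c,d}) + (rec X. b.(X + X)\{b,c,d}))\{b,c,d} has moves ·
Bisimilarity quotient blocks:
  B0 = {m0}
  B1 = {m1, n1}
  B2 = {n0}
m0 ∈ B0, n0 ∈ B2 → different blocks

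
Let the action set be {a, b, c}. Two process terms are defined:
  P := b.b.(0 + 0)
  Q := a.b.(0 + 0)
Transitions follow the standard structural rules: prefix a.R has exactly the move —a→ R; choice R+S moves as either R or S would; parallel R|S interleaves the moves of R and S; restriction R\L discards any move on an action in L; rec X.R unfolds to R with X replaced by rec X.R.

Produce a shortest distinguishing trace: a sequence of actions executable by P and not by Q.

P's transition system — 3 states:
  p0 = b.b.(0 + 0) has moves --b--▸ p1
  p1 = b.(0 + 0) has moves --b--▸ p2
  p2 = 0 + 0 has moves deadlocked
Q's transition system — 3 states:
  q0 = a.b.(0 + 0) has moves --a--▸ q1
  q1 = b.(0 + 0) has moves --b--▸ q2
  q2 = 0 + 0 has moves deadlocked
Executing b from P (initial set {p0}):
  [1] b ⇒ {p1}
  P completes σ.
Executing b from Q (initial set {q0}):
  [1] b ⇒ ∅ (Q stuck)

b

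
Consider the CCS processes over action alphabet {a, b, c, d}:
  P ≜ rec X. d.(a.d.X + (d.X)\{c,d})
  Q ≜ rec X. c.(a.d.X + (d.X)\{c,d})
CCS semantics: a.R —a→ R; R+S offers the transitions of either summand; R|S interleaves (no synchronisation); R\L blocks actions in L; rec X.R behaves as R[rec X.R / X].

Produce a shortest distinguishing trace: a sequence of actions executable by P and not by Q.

d

LTS(P): 3 reachable states
  p0 = rec X. d.(a.d.X + (d.X)\{c,d}) → =d=> p1
  p1 = a.d.(rec X. d.(a.d.X + (d.X)\{c,d})) + (d.(rec X. d.(a.d.X + (d.X)\{c,d})))\{c,d} → =a=> p2
  p2 = d.(rec X. d.(a.d.X + (d.X)\{c,d})) → =d=> p0
LTS(Q): 3 reachable states
  q0 = rec X. c.(a.d.X + (d.X)\{c,d}) → =c=> q1
  q1 = a.d.(rec X. c.(a.d.X + (d.X)\{c,d})) + (d.(rec X. c.(a.d.X + (d.X)\{c,d})))\{c,d} → =a=> q2
  q2 = d.(rec X. c.(a.d.X + (d.X)\{c,d})) → =d=> q0
Executing d from P (initial set {p0}):
  [1] d ⇒ {p1}
  P completes σ.
Executing d from Q (initial set {q0}):
  [1] d ⇒ no successor for Q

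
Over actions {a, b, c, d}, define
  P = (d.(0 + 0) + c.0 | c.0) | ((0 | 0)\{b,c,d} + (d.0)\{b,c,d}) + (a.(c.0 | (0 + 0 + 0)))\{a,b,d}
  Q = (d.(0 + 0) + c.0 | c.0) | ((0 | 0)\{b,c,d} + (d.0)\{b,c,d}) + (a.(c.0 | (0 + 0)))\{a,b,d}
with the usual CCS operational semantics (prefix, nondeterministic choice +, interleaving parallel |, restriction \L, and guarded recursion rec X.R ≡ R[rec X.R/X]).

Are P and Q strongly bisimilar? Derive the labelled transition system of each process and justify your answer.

LTS(P): 5 reachable states
  m0 = (d.(0 + 0) + c.0 | c.0) | ((0 | 0)\{b,c,d} + (d.0)\{b,c,d}) + (a.(c.0 | (0 + 0 + 0)))\{a,b,d} :: =c=> m1, =c=> m2, =d=> m3
  m1 = 0 | c.0 | ((0 | 0)\{b,c,d} + (d.0)\{b,c,d}) :: =c=> m4
  m2 = c.0 | 0 | ((0 | 0)\{b,c,d} + (d.0)\{b,c,d}) :: =c=> m4
  m3 = (0 + 0) | ((0 | 0)\{b,c,d} + (d.0)\{b,c,d}) :: stopped
  m4 = 0 | 0 | ((0 | 0)\{b,c,d} + (d.0)\{b,c,d}) :: stopped
LTS(Q): 5 reachable states
  n0 = (d.(0 + 0) + c.0 | c.0) | ((0 | 0)\{b,c,d} + (d.0)\{b,c,d}) + (a.(c.0 | (0 + 0)))\{a,b,d} :: =c=> n1, =c=> n2, =d=> n3
  n1 = 0 | c.0 | ((0 | 0)\{b,c,d} + (d.0)\{b,c,d}) :: =c=> n4
  n2 = c.0 | 0 | ((0 | 0)\{b,c,d} + (d.0)\{b,c,d}) :: =c=> n4
  n3 = (0 + 0) | ((0 | 0)\{b,c,d} + (d.0)\{b,c,d}) :: stopped
  n4 = 0 | 0 | ((0 | 0)\{b,c,d} + (d.0)\{b,c,d}) :: stopped
Partition-refinement fixed point:
  B0 = {m0, n0}
  B1 = {m3, m4, n3, n4}
  B2 = {m1, m2, n1, n2}
m0 ∈ B0, n0 ∈ B0 → same block

bisimilar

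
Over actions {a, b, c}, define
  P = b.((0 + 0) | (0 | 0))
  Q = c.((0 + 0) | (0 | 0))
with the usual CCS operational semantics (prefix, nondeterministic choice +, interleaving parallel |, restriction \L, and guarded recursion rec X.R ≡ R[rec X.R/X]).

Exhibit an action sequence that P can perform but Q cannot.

b

LTS(P): 2 reachable states
  m0 = b.((0 + 0) | (0 | 0)) has moves —b→ m1
  m1 = (0 + 0) | (0 | 0) has moves (no moves)
LTS(Q): 2 reachable states
  n0 = c.((0 + 0) | (0 | 0)) has moves —c→ n1
  n1 = (0 + 0) | (0 | 0) has moves (no moves)
Executing b from P (initial set {m0}):
  after b @ step 1: {m1}
  P completes σ.
Executing b from Q (initial set {n0}):
  after b @ step 1: ∅ (Q stuck)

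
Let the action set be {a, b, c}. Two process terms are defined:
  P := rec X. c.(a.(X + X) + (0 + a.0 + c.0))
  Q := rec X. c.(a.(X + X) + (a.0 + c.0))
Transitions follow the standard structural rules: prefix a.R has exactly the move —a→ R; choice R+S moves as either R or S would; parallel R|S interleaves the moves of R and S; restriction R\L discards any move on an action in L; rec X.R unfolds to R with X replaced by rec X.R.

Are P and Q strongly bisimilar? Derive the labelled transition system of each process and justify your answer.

P ~ Q

Reachable graph of P (4 states):
  p0 = rec X. c.(a.(X + X) + (0 + a.0 + c.0)) has moves —c→ p1
  p1 = a.((rec X. c.(a.(X + X) + (0 + a.0 + c.0))) + (rec X. c.(a.(X + X) + (0 + a.0 + c.0)))) + (0 + a.0 + c.0) has moves —a→ p2, —a→ p3, —c→ p3
  p2 = (rec X. c.(a.(X + X) + (0 + a.0 + c.0))) + (rec X. c.(a.(X + X) + (0 + a.0 + c.0))) has moves —c→ p1
  p3 = 0 has moves ∅
Reachable graph of Q (4 states):
  q0 = rec X. c.(a.(X + X) + (a.0 + c.0)) has moves —c→ q1
  q1 = a.((rec X. c.(a.(X + X) + (a.0 + c.0))) + (rec X. c.(a.(X + X) + (a.0 + c.0)))) + (a.0 + c.0) has moves —a→ q2, —a→ q3, —c→ q3
  q2 = (rec X. c.(a.(X + X) + (a.0 + c.0))) + (rec X. c.(a.(X + X) + (a.0 + c.0))) has moves —c→ q1
  q3 = 0 has moves ∅
Coarsest stable partition (strong bisimilarity classes):
  B0 = {p0, p2, q0, q2}
  B1 = {p1, q1}
  B2 = {p3, q3}
p0 ∈ B0, q0 ∈ B0 → same block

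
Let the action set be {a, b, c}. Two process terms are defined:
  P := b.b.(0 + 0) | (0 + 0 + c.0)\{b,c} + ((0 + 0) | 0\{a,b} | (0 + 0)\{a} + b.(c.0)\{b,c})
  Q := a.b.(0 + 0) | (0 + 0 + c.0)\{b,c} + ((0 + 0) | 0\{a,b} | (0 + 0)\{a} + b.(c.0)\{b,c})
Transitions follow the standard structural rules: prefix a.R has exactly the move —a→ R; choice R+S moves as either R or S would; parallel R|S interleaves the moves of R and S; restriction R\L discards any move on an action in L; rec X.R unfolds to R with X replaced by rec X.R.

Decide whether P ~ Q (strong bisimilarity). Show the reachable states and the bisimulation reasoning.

LTS(P): 4 reachable states
  p0 = b.b.(0 + 0) | (0 + 0 + c.0)\{b,c} + ((0 + 0) | 0\{a,b} | (0 + 0)\{a} + b.(c.0)\{b,c}) :: -b-> p1, -b-> p2
  p1 = (c.0)\{b,c} :: deadlocked
  p2 = b.(0 + 0) | (0 + 0 + c.0)\{b,c} :: -b-> p3
  p3 = (0 + 0) | (0 + 0 + c.0)\{b,c} :: deadlocked
LTS(Q): 4 reachable states
  q0 = a.b.(0 + 0) | (0 + 0 + c.0)\{b,c} + ((0 + 0) | 0\{a,b} | (0 + 0)\{a} + b.(c.0)\{b,c}) :: -a-> q1, -b-> q2
  q1 = b.(0 + 0) | (0 + 0 + c.0)\{b,c} :: -b-> q3
  q2 = (c.0)\{b,c} :: deadlocked
  q3 = (0 + 0) | (0 + 0 + c.0)\{b,c} :: deadlocked
Bisimilarity quotient blocks:
  B0 = {p0}
  B1 = {p1, p3, q2, q3}
  B2 = {p2, q1}
  B3 = {q0}
p0 ∈ B0, q0 ∈ B3 → different blocks

NO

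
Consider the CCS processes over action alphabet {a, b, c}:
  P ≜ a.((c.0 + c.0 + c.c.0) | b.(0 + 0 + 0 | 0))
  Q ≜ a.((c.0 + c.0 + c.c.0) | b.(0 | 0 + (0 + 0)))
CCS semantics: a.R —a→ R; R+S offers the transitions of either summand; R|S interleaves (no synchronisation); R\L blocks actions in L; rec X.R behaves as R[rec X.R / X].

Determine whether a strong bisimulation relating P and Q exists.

YES

P's transition system — 7 states:
  u0 = a.((c.0 + c.0 + c.c.0) | b.(0 + 0 + 0 | 0)) ⊢ =a=> u1
  u1 = (c.0 + c.0 + c.c.0) | b.(0 + 0 + 0 | 0) ⊢ =b=> u2, =c=> u3, =c=> u4
  u2 = (c.0 + c.0 + c.c.0) | (0 + 0 + 0 | 0) ⊢ =c=> u5, =c=> u6
  u3 = 0 | b.(0 + 0 + 0 | 0) ⊢ =b=> u5
  u4 = c.0 | b.(0 + 0 + 0 | 0) ⊢ =b=> u6, =c=> u3
  u5 = 0 | (0 + 0 + 0 | 0) ⊢ deadlocked
  u6 = c.0 | (0 + 0 + 0 | 0) ⊢ =c=> u5
Q's transition system — 7 states:
  v0 = a.((c.0 + c.0 + c.c.0) | b.(0 | 0 + (0 + 0))) ⊢ =a=> v1
  v1 = (c.0 + c.0 + c.c.0) | b.(0 | 0 + (0 + 0)) ⊢ =b=> v2, =c=> v3, =c=> v4
  v2 = (c.0 + c.0 + c.c.0) | (0 | 0 + (0 + 0)) ⊢ =c=> v5, =c=> v6
  v3 = 0 | b.(0 | 0 + (0 + 0)) ⊢ =b=> v5
  v4 = c.0 | b.(0 | 0 + (0 + 0)) ⊢ =b=> v6, =c=> v3
  v5 = 0 | (0 | 0 + (0 + 0)) ⊢ deadlocked
  v6 = c.0 | (0 | 0 + (0 + 0)) ⊢ =c=> v5
Partition-refinement fixed point:
  B0 = {u0, v0}
  B1 = {u1, v1}
  B2 = {u4, v4}
  B3 = {u3, v3}
  B4 = {u5, v5}
  B5 = {u6, v6}
  B6 = {u2, v2}
u0 ∈ B0, v0 ∈ B0 → same block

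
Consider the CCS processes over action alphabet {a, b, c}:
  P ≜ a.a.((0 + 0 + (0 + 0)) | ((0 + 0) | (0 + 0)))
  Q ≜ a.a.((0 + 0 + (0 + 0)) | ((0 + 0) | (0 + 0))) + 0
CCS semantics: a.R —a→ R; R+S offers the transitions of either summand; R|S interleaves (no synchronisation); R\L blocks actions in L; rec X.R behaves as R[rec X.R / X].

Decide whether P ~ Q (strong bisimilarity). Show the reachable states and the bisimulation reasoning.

YES

LTS(P): 3 reachable states
  u0 = a.a.((0 + 0 + (0 + 0)) | ((0 + 0) | (0 + 0))) → ··a··> u1
  u1 = a.((0 + 0 + (0 + 0)) | ((0 + 0) | (0 + 0))) → ··a··> u2
  u2 = (0 + 0 + (0 + 0)) | ((0 + 0) | (0 + 0)) → ∅
LTS(Q): 3 reachable states
  v0 = a.a.((0 + 0 + (0 + 0)) | ((0 + 0) | (0 + 0))) + 0 → ··a··> v1
  v1 = a.((0 + 0 + (0 + 0)) | ((0 + 0) | (0 + 0))) → ··a··> v2
  v2 = (0 + 0 + (0 + 0)) | ((0 + 0) | (0 + 0)) → ∅
Coarsest stable partition (strong bisimilarity classes):
  B0 = {u0, v0}
  B1 = {u1, v1}
  B2 = {u2, v2}
u0 ∈ B0, v0 ∈ B0 → same block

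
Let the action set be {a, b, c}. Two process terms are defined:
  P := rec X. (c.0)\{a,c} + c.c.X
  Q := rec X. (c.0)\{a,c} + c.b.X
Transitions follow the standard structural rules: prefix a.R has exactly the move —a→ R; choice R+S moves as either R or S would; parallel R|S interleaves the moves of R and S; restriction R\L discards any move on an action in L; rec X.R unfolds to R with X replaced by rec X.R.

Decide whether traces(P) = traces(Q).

NO — witness ⟨cc⟩

P's transition system — 2 states:
  m0 = rec X. (c.0)\{a,c} + c.c.X | --c--▸ m1
  m1 = c.(rec X. (c.0)\{a,c} + c.c.X) | --c--▸ m0
Q's transition system — 2 states:
  n0 = rec X. (c.0)\{a,c} + c.b.X | --c--▸ n1
  n1 = b.(rec X. (c.0)\{a,c} + c.b.X) | --b--▸ n0
Run σ = ⟨cc⟩ on P: start {m0}
  step 1 (c): {m1}
  step 2 (c): {m0}
  P completes σ.
Run σ = ⟨cc⟩ on Q: start {n0}
  step 1 (c): {n1}
  step 2 (c): ∅ (Q stuck)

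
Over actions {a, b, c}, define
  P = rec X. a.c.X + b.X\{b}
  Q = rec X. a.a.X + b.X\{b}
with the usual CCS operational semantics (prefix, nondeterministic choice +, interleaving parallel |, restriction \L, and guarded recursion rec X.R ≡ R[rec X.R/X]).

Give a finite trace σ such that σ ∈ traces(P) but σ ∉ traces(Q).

P's transition system — 4 states:
  m0 = rec X. a.c.X + b.X\{b} ⊢ --a--▸ m1, --b--▸ m2
  m1 = c.(rec X. a.c.X + b.X\{b}) ⊢ --c--▸ m0
  m2 = (rec X. a.c.X + b.X\{b})\{b} ⊢ --a--▸ m3
  m3 = (c.(rec X. a.c.X + b.X\{b}))\{b} ⊢ --c--▸ m2
Q's transition system — 4 states:
  n0 = rec X. a.a.X + b.X\{b} ⊢ --a--▸ n1, --b--▸ n2
  n1 = a.(rec X. a.a.X + b.X\{b}) ⊢ --a--▸ n0
  n2 = (rec X. a.a.X + b.X\{b})\{b} ⊢ --a--▸ n3
  n3 = (a.(rec X. a.a.X + b.X\{b}))\{b} ⊢ --a--▸ n2
Run σ = ⟨ac⟩ on P: start {m0}
  after a @ step 1: {m1}
  after c @ step 2: {m0}
  ✓ P
Run σ = ⟨ac⟩ on Q: start {n0}
  after a @ step 1: {n1}
  after c @ step 2: ∅  — Q cannot continue

ac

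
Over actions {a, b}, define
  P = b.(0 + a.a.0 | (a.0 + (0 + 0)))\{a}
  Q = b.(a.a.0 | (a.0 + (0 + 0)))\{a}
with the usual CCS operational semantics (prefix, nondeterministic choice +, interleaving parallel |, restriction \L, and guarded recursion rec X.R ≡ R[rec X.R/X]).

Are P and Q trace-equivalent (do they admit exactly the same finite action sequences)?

YES

P's transition system — 2 states:
  u0 = b.(0 + a.a.0 | (a.0 + (0 + 0)))\{a} ⊢ =b=> u1
  u1 = (0 + a.a.0 | (a.0 + (0 + 0)))\{a} ⊢ ·
Q's transition system — 2 states:
  v0 = b.(a.a.0 | (a.0 + (0 + 0)))\{a} ⊢ =b=> v1
  v1 = (a.a.0 | (a.0 + (0 + 0)))\{a} ⊢ ·
Coarsest stable partition (strong bisimilarity classes):
  B0 = {u0, v0}
  B1 = {u1, v1}
u0 ∈ B0, v0 ∈ B0 → same block
Bisimilar ⇒ trace-equivalent.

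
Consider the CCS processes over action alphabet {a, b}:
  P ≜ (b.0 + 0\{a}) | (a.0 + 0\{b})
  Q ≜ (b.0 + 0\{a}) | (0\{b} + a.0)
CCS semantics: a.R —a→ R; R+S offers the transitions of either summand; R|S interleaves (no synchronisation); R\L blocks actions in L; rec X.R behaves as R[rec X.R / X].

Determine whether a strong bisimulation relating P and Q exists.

P's transition system — 4 states:
  s0 = (b.0 + 0\{a}) | (a.0 + 0\{b}) | ··a··> s1, ··b··> s2
  s1 = (b.0 + 0\{a}) | 0 | ··b··> s3
  s2 = 0 | (a.0 + 0\{b}) | ··a··> s3
  s3 = 0 | 0 | (no moves)
Q's transition system — 4 states:
  t0 = (b.0 + 0\{a}) | (0\{b} + a.0) | ··a··> t1, ··b··> t2
  t1 = (b.0 + 0\{a}) | 0 | ··b··> t3
  t2 = 0 | (0\{b} + a.0) | ··a··> t3
  t3 = 0 | 0 | (no moves)
Bisimilarity quotient blocks:
  B0 = {s0, t0}
  B1 = {s2, t2}
  B2 = {s3, t3}
  B3 = {s1, t1}
s0 ∈ B0, t0 ∈ B0 → same block

bisimilar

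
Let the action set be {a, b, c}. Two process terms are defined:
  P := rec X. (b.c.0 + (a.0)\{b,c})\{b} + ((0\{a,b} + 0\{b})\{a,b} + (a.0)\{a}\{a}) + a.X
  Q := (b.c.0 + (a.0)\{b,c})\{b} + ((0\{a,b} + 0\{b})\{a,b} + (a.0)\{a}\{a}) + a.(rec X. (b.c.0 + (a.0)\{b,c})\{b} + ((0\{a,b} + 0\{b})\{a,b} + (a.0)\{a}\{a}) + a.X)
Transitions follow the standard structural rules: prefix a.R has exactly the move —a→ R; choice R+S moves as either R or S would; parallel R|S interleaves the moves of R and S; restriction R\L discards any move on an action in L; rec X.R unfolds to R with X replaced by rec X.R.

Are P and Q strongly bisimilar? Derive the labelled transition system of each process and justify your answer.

bisimilar

P's transition system — 2 states:
  p0 = rec X. (b.c.0 + (a.0)\{b,c})\{b} + ((0\{a,b} + 0\{b})\{a,b} + (a.0)\{a}\{a}) + a.X ⊢ =a=> p0, =a=> p1
  p1 = 0\{b,c}\{b} ⊢ ∅
Q's transition system — 3 states:
  q0 = (b.c.0 + (a.0)\{b,c})\{b} + ((0\{a,b} + 0\{b})\{a,b} + (a.0)\{a}\{a}) + a.(rec X. (b.c.0 + (a.0)\{b,c})\{b} + ((0\{a,b} + 0\{b})\{a,b} + (a.0)\{a}\{a}) + a.X) ⊢ =a=> q1, =a=> q2
  q1 = 0\{b,c}\{b} ⊢ ∅
  q2 = rec X. (b.c.0 + (a.0)\{b,c})\{b} + ((0\{a,b} + 0\{b})\{a,b} + (a.0)\{a}\{a}) + a.X ⊢ =a=> q1, =a=> q2
Coarsest stable partition (strong bisimilarity classes):
  B0 = {p0, q0, q2}
  B1 = {p1, q1}
p0 ∈ B0, q0 ∈ B0 → same block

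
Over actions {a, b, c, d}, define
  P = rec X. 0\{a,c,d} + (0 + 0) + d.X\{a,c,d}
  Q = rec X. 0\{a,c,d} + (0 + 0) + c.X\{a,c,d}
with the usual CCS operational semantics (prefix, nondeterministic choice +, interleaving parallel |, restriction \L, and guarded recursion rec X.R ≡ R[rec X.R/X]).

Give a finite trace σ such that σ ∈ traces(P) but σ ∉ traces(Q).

Reachable graph of P (2 states):
  s0 = rec X. 0\{a,c,d} + (0 + 0) + d.X\{a,c,d} ⊢ -d-> s1
  s1 = (rec X. 0\{a,c,d} + (0 + 0) + d.X\{a,c,d})\{a,c,d} ⊢ ∅
Reachable graph of Q (2 states):
  t0 = rec X. 0\{a,c,d} + (0 + 0) + c.X\{a,c,d} ⊢ -c-> t1
  t1 = (rec X. 0\{a,c,d} + (0 + 0) + c.X\{a,c,d})\{a,c,d} ⊢ ∅
Executing d from P (initial set {s0}):
  step 1 (d): {s1}
  ✓ P
Executing d from Q (initial set {t0}):
  step 1 (d): ∅ (Q stuck)

d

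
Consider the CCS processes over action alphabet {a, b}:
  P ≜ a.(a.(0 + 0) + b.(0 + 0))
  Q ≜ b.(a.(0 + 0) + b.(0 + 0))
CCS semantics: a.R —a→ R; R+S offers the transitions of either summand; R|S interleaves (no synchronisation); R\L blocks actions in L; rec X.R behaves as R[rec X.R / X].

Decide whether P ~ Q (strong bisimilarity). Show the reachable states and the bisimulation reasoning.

LTS(P): 3 reachable states
  m0 = a.(a.(0 + 0) + b.(0 + 0)) :: =a=> m1
  m1 = a.(0 + 0) + b.(0 + 0) :: =a=> m2, =b=> m2
  m2 = 0 + 0 :: ·
LTS(Q): 3 reachable states
  n0 = b.(a.(0 + 0) + b.(0 + 0)) :: =b=> n1
  n1 = a.(0 + 0) + b.(0 + 0) :: =a=> n2, =b=> n2
  n2 = 0 + 0 :: ·
Bisimilarity quotient blocks:
  B0 = {m0}
  B1 = {m1, n1}
  B2 = {m2, n2}
  B3 = {n0}
m0 ∈ B0, n0 ∈ B3 → different blocks

P ≁ Q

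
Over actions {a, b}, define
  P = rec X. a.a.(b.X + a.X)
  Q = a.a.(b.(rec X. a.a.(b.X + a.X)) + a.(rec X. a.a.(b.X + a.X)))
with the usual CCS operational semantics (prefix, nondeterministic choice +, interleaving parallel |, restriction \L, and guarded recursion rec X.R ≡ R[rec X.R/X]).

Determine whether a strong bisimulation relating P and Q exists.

LTS(P): 3 reachable states
  m0 = rec X. a.a.(b.X + a.X) ⊢ --a--▸ m1
  m1 = a.(b.(rec X. a.a.(b.X + a.X)) + a.(rec X. a.a.(b.X + a.X))) ⊢ --a--▸ m2
  m2 = b.(rec X. a.a.(b.X + a.X)) + a.(rec X. a.a.(b.X + a.X)) ⊢ --a--▸ m0, --b--▸ m0
LTS(Q): 4 reachable states
  n0 = a.a.(b.(rec X. a.a.(b.X + a.X)) + a.(rec X. a.a.(b.X + a.X))) ⊢ --a--▸ n1
  n1 = a.(b.(rec X. a.a.(b.X + a.X)) + a.(rec X. a.a.(b.X + a.X))) ⊢ --a--▸ n2
  n2 = b.(rec X. a.a.(b.X + a.X)) + a.(rec X. a.a.(b.X + a.X)) ⊢ --a--▸ n3, --b--▸ n3
  n3 = rec X. a.a.(b.X + a.X) ⊢ --a--▸ n1
Bisimilarity quotient blocks:
  B0 = {m0, n0, n3}
  B1 = {m1, n1}
  B2 = {m2, n2}
m0 ∈ B0, n0 ∈ B0 → same block

P ~ Q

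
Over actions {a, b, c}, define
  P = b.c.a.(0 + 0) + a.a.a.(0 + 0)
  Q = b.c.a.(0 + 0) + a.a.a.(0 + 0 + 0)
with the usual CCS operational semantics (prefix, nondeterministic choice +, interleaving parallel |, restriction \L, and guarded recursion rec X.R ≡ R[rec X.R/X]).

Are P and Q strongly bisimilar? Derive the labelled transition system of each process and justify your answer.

P's transition system — 5 states:
  u0 = b.c.a.(0 + 0) + a.a.a.(0 + 0) :: ··a··> u1, ··b··> u2
  u1 = a.a.(0 + 0) :: ··a··> u3
  u2 = c.a.(0 + 0) :: ··c··> u3
  u3 = a.(0 + 0) :: ··a··> u4
  u4 = 0 + 0 :: ∅
Q's transition system — 7 states:
  v0 = b.c.a.(0 + 0) + a.a.a.(0 + 0 + 0) :: ··a··> v1, ··b··> v2
  v1 = a.a.(0 + 0 + 0) :: ··a··> v3
  v2 = c.a.(0 + 0) :: ··c··> v4
  v3 = a.(0 + 0 + 0) :: ··a··> v5
  v4 = a.(0 + 0) :: ··a··> v6
  v5 = 0 + 0 + 0 :: ∅
  v6 = 0 + 0 :: ∅
Coarsest stable partition (strong bisimilarity classes):
  B0 = {u0, v0}
  B1 = {u2, v2}
  B2 = {u3, v3, v4}
  B3 = {u4, v5, v6}
  B4 = {u1, v1}
u0 ∈ B0, v0 ∈ B0 → same block

YES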